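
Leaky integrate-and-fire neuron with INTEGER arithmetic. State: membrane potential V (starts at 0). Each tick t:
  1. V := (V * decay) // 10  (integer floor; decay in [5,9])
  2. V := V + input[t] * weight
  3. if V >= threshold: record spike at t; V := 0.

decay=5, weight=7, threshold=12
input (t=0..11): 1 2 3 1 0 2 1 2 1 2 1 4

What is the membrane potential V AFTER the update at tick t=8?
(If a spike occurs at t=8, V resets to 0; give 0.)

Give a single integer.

t=0: input=1 -> V=7
t=1: input=2 -> V=0 FIRE
t=2: input=3 -> V=0 FIRE
t=3: input=1 -> V=7
t=4: input=0 -> V=3
t=5: input=2 -> V=0 FIRE
t=6: input=1 -> V=7
t=7: input=2 -> V=0 FIRE
t=8: input=1 -> V=7
t=9: input=2 -> V=0 FIRE
t=10: input=1 -> V=7
t=11: input=4 -> V=0 FIRE

Answer: 7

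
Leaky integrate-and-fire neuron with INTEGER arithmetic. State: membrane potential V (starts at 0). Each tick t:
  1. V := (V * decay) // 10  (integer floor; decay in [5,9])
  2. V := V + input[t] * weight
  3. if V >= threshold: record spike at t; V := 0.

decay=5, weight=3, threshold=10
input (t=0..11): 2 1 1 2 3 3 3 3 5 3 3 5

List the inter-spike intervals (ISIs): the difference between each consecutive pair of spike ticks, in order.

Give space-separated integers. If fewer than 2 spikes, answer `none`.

Answer: 2 2 2 1

Derivation:
t=0: input=2 -> V=6
t=1: input=1 -> V=6
t=2: input=1 -> V=6
t=3: input=2 -> V=9
t=4: input=3 -> V=0 FIRE
t=5: input=3 -> V=9
t=6: input=3 -> V=0 FIRE
t=7: input=3 -> V=9
t=8: input=5 -> V=0 FIRE
t=9: input=3 -> V=9
t=10: input=3 -> V=0 FIRE
t=11: input=5 -> V=0 FIRE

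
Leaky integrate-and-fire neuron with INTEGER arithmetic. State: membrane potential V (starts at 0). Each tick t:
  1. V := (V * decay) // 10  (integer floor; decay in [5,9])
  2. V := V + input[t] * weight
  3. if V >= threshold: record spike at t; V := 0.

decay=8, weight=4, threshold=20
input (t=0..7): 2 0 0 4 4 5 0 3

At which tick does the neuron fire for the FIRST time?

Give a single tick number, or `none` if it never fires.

Answer: 4

Derivation:
t=0: input=2 -> V=8
t=1: input=0 -> V=6
t=2: input=0 -> V=4
t=3: input=4 -> V=19
t=4: input=4 -> V=0 FIRE
t=5: input=5 -> V=0 FIRE
t=6: input=0 -> V=0
t=7: input=3 -> V=12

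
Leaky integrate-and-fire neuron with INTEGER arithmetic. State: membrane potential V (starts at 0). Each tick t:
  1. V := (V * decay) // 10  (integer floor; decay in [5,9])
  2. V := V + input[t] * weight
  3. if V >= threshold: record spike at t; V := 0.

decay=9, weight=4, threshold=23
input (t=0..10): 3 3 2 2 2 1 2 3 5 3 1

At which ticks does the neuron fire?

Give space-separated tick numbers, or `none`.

t=0: input=3 -> V=12
t=1: input=3 -> V=22
t=2: input=2 -> V=0 FIRE
t=3: input=2 -> V=8
t=4: input=2 -> V=15
t=5: input=1 -> V=17
t=6: input=2 -> V=0 FIRE
t=7: input=3 -> V=12
t=8: input=5 -> V=0 FIRE
t=9: input=3 -> V=12
t=10: input=1 -> V=14

Answer: 2 6 8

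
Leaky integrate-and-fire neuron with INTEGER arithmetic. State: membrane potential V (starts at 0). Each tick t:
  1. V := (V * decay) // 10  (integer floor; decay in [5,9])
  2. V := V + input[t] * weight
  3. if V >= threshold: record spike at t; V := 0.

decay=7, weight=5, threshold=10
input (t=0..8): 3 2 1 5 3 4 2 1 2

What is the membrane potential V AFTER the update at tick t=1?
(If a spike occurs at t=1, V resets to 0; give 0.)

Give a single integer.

t=0: input=3 -> V=0 FIRE
t=1: input=2 -> V=0 FIRE
t=2: input=1 -> V=5
t=3: input=5 -> V=0 FIRE
t=4: input=3 -> V=0 FIRE
t=5: input=4 -> V=0 FIRE
t=6: input=2 -> V=0 FIRE
t=7: input=1 -> V=5
t=8: input=2 -> V=0 FIRE

Answer: 0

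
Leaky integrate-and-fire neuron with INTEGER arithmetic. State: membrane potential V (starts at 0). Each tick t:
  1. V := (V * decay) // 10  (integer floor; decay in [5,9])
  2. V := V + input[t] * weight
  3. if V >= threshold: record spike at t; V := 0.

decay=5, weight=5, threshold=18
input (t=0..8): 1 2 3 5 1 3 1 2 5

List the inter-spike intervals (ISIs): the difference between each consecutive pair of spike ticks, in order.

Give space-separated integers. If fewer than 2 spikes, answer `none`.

t=0: input=1 -> V=5
t=1: input=2 -> V=12
t=2: input=3 -> V=0 FIRE
t=3: input=5 -> V=0 FIRE
t=4: input=1 -> V=5
t=5: input=3 -> V=17
t=6: input=1 -> V=13
t=7: input=2 -> V=16
t=8: input=5 -> V=0 FIRE

Answer: 1 5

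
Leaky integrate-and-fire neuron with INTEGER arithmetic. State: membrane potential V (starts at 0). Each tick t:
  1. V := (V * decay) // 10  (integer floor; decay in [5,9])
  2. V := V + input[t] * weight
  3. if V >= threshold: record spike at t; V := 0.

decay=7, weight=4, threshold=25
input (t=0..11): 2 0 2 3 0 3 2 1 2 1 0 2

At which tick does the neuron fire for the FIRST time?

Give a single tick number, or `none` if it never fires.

Answer: none

Derivation:
t=0: input=2 -> V=8
t=1: input=0 -> V=5
t=2: input=2 -> V=11
t=3: input=3 -> V=19
t=4: input=0 -> V=13
t=5: input=3 -> V=21
t=6: input=2 -> V=22
t=7: input=1 -> V=19
t=8: input=2 -> V=21
t=9: input=1 -> V=18
t=10: input=0 -> V=12
t=11: input=2 -> V=16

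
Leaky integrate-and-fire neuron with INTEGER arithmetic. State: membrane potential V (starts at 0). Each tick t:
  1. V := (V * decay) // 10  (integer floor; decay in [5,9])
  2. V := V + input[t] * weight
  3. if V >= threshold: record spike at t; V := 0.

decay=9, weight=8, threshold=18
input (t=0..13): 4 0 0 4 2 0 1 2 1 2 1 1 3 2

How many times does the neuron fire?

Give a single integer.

Answer: 6

Derivation:
t=0: input=4 -> V=0 FIRE
t=1: input=0 -> V=0
t=2: input=0 -> V=0
t=3: input=4 -> V=0 FIRE
t=4: input=2 -> V=16
t=5: input=0 -> V=14
t=6: input=1 -> V=0 FIRE
t=7: input=2 -> V=16
t=8: input=1 -> V=0 FIRE
t=9: input=2 -> V=16
t=10: input=1 -> V=0 FIRE
t=11: input=1 -> V=8
t=12: input=3 -> V=0 FIRE
t=13: input=2 -> V=16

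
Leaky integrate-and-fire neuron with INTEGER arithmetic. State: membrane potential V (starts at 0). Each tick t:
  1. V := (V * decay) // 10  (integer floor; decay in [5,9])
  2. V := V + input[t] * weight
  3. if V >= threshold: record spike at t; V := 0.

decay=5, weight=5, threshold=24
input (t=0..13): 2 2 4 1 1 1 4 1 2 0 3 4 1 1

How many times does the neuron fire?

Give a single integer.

Answer: 3

Derivation:
t=0: input=2 -> V=10
t=1: input=2 -> V=15
t=2: input=4 -> V=0 FIRE
t=3: input=1 -> V=5
t=4: input=1 -> V=7
t=5: input=1 -> V=8
t=6: input=4 -> V=0 FIRE
t=7: input=1 -> V=5
t=8: input=2 -> V=12
t=9: input=0 -> V=6
t=10: input=3 -> V=18
t=11: input=4 -> V=0 FIRE
t=12: input=1 -> V=5
t=13: input=1 -> V=7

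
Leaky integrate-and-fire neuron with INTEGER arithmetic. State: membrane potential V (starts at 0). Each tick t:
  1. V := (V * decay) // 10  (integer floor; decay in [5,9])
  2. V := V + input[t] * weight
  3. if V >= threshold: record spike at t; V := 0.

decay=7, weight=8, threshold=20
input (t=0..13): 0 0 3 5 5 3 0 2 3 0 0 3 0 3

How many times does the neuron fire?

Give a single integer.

t=0: input=0 -> V=0
t=1: input=0 -> V=0
t=2: input=3 -> V=0 FIRE
t=3: input=5 -> V=0 FIRE
t=4: input=5 -> V=0 FIRE
t=5: input=3 -> V=0 FIRE
t=6: input=0 -> V=0
t=7: input=2 -> V=16
t=8: input=3 -> V=0 FIRE
t=9: input=0 -> V=0
t=10: input=0 -> V=0
t=11: input=3 -> V=0 FIRE
t=12: input=0 -> V=0
t=13: input=3 -> V=0 FIRE

Answer: 7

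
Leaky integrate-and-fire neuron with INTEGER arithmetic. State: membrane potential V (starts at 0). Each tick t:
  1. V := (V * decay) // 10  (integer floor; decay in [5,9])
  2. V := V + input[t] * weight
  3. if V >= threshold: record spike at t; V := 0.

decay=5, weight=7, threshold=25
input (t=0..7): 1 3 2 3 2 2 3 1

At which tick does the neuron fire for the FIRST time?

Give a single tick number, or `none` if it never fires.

t=0: input=1 -> V=7
t=1: input=3 -> V=24
t=2: input=2 -> V=0 FIRE
t=3: input=3 -> V=21
t=4: input=2 -> V=24
t=5: input=2 -> V=0 FIRE
t=6: input=3 -> V=21
t=7: input=1 -> V=17

Answer: 2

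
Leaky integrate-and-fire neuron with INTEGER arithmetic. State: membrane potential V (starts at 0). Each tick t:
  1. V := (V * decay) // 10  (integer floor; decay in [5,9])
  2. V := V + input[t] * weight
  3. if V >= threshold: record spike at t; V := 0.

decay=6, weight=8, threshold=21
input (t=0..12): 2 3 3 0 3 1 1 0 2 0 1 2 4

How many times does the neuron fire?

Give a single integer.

t=0: input=2 -> V=16
t=1: input=3 -> V=0 FIRE
t=2: input=3 -> V=0 FIRE
t=3: input=0 -> V=0
t=4: input=3 -> V=0 FIRE
t=5: input=1 -> V=8
t=6: input=1 -> V=12
t=7: input=0 -> V=7
t=8: input=2 -> V=20
t=9: input=0 -> V=12
t=10: input=1 -> V=15
t=11: input=2 -> V=0 FIRE
t=12: input=4 -> V=0 FIRE

Answer: 5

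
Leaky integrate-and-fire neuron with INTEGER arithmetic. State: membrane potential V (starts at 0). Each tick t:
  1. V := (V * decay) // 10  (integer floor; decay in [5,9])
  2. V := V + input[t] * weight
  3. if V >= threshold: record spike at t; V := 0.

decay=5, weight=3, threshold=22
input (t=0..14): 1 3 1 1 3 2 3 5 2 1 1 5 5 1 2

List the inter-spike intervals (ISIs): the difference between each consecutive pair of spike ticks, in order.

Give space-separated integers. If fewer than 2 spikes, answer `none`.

t=0: input=1 -> V=3
t=1: input=3 -> V=10
t=2: input=1 -> V=8
t=3: input=1 -> V=7
t=4: input=3 -> V=12
t=5: input=2 -> V=12
t=6: input=3 -> V=15
t=7: input=5 -> V=0 FIRE
t=8: input=2 -> V=6
t=9: input=1 -> V=6
t=10: input=1 -> V=6
t=11: input=5 -> V=18
t=12: input=5 -> V=0 FIRE
t=13: input=1 -> V=3
t=14: input=2 -> V=7

Answer: 5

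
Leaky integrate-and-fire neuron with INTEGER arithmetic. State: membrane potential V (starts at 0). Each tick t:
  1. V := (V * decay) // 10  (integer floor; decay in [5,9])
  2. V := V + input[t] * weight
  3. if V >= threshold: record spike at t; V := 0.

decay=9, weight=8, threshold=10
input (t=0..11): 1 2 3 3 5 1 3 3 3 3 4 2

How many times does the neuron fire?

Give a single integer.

Answer: 10

Derivation:
t=0: input=1 -> V=8
t=1: input=2 -> V=0 FIRE
t=2: input=3 -> V=0 FIRE
t=3: input=3 -> V=0 FIRE
t=4: input=5 -> V=0 FIRE
t=5: input=1 -> V=8
t=6: input=3 -> V=0 FIRE
t=7: input=3 -> V=0 FIRE
t=8: input=3 -> V=0 FIRE
t=9: input=3 -> V=0 FIRE
t=10: input=4 -> V=0 FIRE
t=11: input=2 -> V=0 FIRE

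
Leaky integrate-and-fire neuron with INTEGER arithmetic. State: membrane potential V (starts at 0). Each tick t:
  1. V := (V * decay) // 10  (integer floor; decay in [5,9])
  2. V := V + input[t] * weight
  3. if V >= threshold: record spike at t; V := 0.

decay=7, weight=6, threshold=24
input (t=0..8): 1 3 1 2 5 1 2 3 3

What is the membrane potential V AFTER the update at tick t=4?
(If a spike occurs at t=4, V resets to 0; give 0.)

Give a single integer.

t=0: input=1 -> V=6
t=1: input=3 -> V=22
t=2: input=1 -> V=21
t=3: input=2 -> V=0 FIRE
t=4: input=5 -> V=0 FIRE
t=5: input=1 -> V=6
t=6: input=2 -> V=16
t=7: input=3 -> V=0 FIRE
t=8: input=3 -> V=18

Answer: 0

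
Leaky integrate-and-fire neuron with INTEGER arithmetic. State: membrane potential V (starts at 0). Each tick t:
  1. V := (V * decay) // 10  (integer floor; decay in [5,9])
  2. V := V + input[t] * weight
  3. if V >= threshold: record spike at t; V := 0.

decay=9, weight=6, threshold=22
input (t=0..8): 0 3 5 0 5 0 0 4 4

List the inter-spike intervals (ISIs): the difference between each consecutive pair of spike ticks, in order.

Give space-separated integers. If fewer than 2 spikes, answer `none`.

t=0: input=0 -> V=0
t=1: input=3 -> V=18
t=2: input=5 -> V=0 FIRE
t=3: input=0 -> V=0
t=4: input=5 -> V=0 FIRE
t=5: input=0 -> V=0
t=6: input=0 -> V=0
t=7: input=4 -> V=0 FIRE
t=8: input=4 -> V=0 FIRE

Answer: 2 3 1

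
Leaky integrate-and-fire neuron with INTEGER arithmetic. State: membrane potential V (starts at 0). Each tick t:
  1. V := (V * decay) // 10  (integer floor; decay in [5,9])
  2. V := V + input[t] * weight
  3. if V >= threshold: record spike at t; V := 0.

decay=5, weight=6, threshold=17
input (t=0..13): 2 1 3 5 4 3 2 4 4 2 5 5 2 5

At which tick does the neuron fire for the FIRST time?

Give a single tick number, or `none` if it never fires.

Answer: 2

Derivation:
t=0: input=2 -> V=12
t=1: input=1 -> V=12
t=2: input=3 -> V=0 FIRE
t=3: input=5 -> V=0 FIRE
t=4: input=4 -> V=0 FIRE
t=5: input=3 -> V=0 FIRE
t=6: input=2 -> V=12
t=7: input=4 -> V=0 FIRE
t=8: input=4 -> V=0 FIRE
t=9: input=2 -> V=12
t=10: input=5 -> V=0 FIRE
t=11: input=5 -> V=0 FIRE
t=12: input=2 -> V=12
t=13: input=5 -> V=0 FIRE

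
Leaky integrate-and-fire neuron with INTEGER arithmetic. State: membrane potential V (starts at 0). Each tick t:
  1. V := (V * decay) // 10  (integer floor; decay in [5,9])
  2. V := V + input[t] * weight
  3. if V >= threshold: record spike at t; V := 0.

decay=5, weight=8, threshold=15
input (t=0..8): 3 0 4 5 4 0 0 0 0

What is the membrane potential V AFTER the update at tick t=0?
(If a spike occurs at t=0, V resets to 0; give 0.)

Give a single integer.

t=0: input=3 -> V=0 FIRE
t=1: input=0 -> V=0
t=2: input=4 -> V=0 FIRE
t=3: input=5 -> V=0 FIRE
t=4: input=4 -> V=0 FIRE
t=5: input=0 -> V=0
t=6: input=0 -> V=0
t=7: input=0 -> V=0
t=8: input=0 -> V=0

Answer: 0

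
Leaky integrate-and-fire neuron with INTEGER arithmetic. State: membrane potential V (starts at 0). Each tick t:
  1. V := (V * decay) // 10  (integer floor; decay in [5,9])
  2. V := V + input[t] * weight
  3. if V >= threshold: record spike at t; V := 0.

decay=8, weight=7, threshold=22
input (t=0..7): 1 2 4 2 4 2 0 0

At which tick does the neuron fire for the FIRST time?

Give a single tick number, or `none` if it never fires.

t=0: input=1 -> V=7
t=1: input=2 -> V=19
t=2: input=4 -> V=0 FIRE
t=3: input=2 -> V=14
t=4: input=4 -> V=0 FIRE
t=5: input=2 -> V=14
t=6: input=0 -> V=11
t=7: input=0 -> V=8

Answer: 2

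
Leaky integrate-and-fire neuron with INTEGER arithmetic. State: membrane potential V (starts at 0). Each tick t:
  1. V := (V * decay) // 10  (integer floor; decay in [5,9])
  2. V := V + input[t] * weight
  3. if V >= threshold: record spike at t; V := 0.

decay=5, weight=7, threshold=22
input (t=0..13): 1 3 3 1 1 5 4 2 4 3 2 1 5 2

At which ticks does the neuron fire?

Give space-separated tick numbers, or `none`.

t=0: input=1 -> V=7
t=1: input=3 -> V=0 FIRE
t=2: input=3 -> V=21
t=3: input=1 -> V=17
t=4: input=1 -> V=15
t=5: input=5 -> V=0 FIRE
t=6: input=4 -> V=0 FIRE
t=7: input=2 -> V=14
t=8: input=4 -> V=0 FIRE
t=9: input=3 -> V=21
t=10: input=2 -> V=0 FIRE
t=11: input=1 -> V=7
t=12: input=5 -> V=0 FIRE
t=13: input=2 -> V=14

Answer: 1 5 6 8 10 12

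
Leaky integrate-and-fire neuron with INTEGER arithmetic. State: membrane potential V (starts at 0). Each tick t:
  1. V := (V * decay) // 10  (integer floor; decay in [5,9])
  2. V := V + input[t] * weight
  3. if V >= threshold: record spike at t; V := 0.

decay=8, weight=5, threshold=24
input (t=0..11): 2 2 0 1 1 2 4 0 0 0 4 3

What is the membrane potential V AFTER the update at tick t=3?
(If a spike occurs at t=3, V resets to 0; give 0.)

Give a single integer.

Answer: 16

Derivation:
t=0: input=2 -> V=10
t=1: input=2 -> V=18
t=2: input=0 -> V=14
t=3: input=1 -> V=16
t=4: input=1 -> V=17
t=5: input=2 -> V=23
t=6: input=4 -> V=0 FIRE
t=7: input=0 -> V=0
t=8: input=0 -> V=0
t=9: input=0 -> V=0
t=10: input=4 -> V=20
t=11: input=3 -> V=0 FIRE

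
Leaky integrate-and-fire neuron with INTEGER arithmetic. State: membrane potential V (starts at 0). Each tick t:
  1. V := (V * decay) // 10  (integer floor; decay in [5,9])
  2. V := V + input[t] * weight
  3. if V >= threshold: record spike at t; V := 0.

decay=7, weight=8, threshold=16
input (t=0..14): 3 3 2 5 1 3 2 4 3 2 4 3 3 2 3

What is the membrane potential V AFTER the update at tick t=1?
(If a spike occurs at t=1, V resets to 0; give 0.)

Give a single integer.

t=0: input=3 -> V=0 FIRE
t=1: input=3 -> V=0 FIRE
t=2: input=2 -> V=0 FIRE
t=3: input=5 -> V=0 FIRE
t=4: input=1 -> V=8
t=5: input=3 -> V=0 FIRE
t=6: input=2 -> V=0 FIRE
t=7: input=4 -> V=0 FIRE
t=8: input=3 -> V=0 FIRE
t=9: input=2 -> V=0 FIRE
t=10: input=4 -> V=0 FIRE
t=11: input=3 -> V=0 FIRE
t=12: input=3 -> V=0 FIRE
t=13: input=2 -> V=0 FIRE
t=14: input=3 -> V=0 FIRE

Answer: 0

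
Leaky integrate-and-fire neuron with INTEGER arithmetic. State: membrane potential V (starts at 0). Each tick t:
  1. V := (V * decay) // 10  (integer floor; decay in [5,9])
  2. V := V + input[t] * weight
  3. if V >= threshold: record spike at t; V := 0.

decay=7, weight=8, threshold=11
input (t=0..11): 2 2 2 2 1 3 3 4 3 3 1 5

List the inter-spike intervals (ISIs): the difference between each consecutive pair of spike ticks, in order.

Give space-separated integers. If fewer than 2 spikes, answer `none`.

Answer: 1 1 1 2 1 1 1 1 2

Derivation:
t=0: input=2 -> V=0 FIRE
t=1: input=2 -> V=0 FIRE
t=2: input=2 -> V=0 FIRE
t=3: input=2 -> V=0 FIRE
t=4: input=1 -> V=8
t=5: input=3 -> V=0 FIRE
t=6: input=3 -> V=0 FIRE
t=7: input=4 -> V=0 FIRE
t=8: input=3 -> V=0 FIRE
t=9: input=3 -> V=0 FIRE
t=10: input=1 -> V=8
t=11: input=5 -> V=0 FIRE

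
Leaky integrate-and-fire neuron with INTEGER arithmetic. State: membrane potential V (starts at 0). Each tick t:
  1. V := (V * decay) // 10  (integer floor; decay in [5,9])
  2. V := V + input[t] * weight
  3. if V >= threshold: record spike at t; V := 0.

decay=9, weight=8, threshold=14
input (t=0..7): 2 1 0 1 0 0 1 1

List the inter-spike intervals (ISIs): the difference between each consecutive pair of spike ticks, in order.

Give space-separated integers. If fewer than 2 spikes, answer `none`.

t=0: input=2 -> V=0 FIRE
t=1: input=1 -> V=8
t=2: input=0 -> V=7
t=3: input=1 -> V=0 FIRE
t=4: input=0 -> V=0
t=5: input=0 -> V=0
t=6: input=1 -> V=8
t=7: input=1 -> V=0 FIRE

Answer: 3 4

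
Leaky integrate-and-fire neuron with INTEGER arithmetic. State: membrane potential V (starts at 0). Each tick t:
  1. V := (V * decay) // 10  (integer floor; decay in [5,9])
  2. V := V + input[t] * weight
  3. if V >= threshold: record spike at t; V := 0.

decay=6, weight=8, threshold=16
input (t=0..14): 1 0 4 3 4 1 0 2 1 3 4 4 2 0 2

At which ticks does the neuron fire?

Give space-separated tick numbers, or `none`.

Answer: 2 3 4 7 9 10 11 12 14

Derivation:
t=0: input=1 -> V=8
t=1: input=0 -> V=4
t=2: input=4 -> V=0 FIRE
t=3: input=3 -> V=0 FIRE
t=4: input=4 -> V=0 FIRE
t=5: input=1 -> V=8
t=6: input=0 -> V=4
t=7: input=2 -> V=0 FIRE
t=8: input=1 -> V=8
t=9: input=3 -> V=0 FIRE
t=10: input=4 -> V=0 FIRE
t=11: input=4 -> V=0 FIRE
t=12: input=2 -> V=0 FIRE
t=13: input=0 -> V=0
t=14: input=2 -> V=0 FIRE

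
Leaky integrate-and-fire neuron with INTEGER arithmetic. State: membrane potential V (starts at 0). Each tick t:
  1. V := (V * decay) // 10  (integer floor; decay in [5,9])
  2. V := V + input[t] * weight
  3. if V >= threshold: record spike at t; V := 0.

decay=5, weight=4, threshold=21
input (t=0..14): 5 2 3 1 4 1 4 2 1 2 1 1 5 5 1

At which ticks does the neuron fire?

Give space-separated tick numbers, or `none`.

Answer: 2 6 12

Derivation:
t=0: input=5 -> V=20
t=1: input=2 -> V=18
t=2: input=3 -> V=0 FIRE
t=3: input=1 -> V=4
t=4: input=4 -> V=18
t=5: input=1 -> V=13
t=6: input=4 -> V=0 FIRE
t=7: input=2 -> V=8
t=8: input=1 -> V=8
t=9: input=2 -> V=12
t=10: input=1 -> V=10
t=11: input=1 -> V=9
t=12: input=5 -> V=0 FIRE
t=13: input=5 -> V=20
t=14: input=1 -> V=14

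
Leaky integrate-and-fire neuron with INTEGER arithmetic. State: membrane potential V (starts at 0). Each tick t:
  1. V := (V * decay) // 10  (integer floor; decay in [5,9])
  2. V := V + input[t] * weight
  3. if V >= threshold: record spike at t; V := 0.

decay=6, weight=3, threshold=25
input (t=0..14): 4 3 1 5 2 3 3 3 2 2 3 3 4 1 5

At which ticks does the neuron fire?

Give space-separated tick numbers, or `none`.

Answer: none

Derivation:
t=0: input=4 -> V=12
t=1: input=3 -> V=16
t=2: input=1 -> V=12
t=3: input=5 -> V=22
t=4: input=2 -> V=19
t=5: input=3 -> V=20
t=6: input=3 -> V=21
t=7: input=3 -> V=21
t=8: input=2 -> V=18
t=9: input=2 -> V=16
t=10: input=3 -> V=18
t=11: input=3 -> V=19
t=12: input=4 -> V=23
t=13: input=1 -> V=16
t=14: input=5 -> V=24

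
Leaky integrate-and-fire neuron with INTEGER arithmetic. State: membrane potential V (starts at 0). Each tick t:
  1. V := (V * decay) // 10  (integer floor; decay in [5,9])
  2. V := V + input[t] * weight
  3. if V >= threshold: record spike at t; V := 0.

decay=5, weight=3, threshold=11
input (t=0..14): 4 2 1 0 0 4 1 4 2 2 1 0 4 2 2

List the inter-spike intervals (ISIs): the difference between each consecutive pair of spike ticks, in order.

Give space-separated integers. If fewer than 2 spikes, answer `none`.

Answer: 5 2 5

Derivation:
t=0: input=4 -> V=0 FIRE
t=1: input=2 -> V=6
t=2: input=1 -> V=6
t=3: input=0 -> V=3
t=4: input=0 -> V=1
t=5: input=4 -> V=0 FIRE
t=6: input=1 -> V=3
t=7: input=4 -> V=0 FIRE
t=8: input=2 -> V=6
t=9: input=2 -> V=9
t=10: input=1 -> V=7
t=11: input=0 -> V=3
t=12: input=4 -> V=0 FIRE
t=13: input=2 -> V=6
t=14: input=2 -> V=9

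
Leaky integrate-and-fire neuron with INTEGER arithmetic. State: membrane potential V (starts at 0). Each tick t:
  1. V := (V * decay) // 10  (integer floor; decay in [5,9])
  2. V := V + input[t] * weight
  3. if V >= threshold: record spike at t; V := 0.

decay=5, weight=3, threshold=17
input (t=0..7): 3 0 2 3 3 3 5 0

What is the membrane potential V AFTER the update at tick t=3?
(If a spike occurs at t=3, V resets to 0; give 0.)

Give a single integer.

Answer: 13

Derivation:
t=0: input=3 -> V=9
t=1: input=0 -> V=4
t=2: input=2 -> V=8
t=3: input=3 -> V=13
t=4: input=3 -> V=15
t=5: input=3 -> V=16
t=6: input=5 -> V=0 FIRE
t=7: input=0 -> V=0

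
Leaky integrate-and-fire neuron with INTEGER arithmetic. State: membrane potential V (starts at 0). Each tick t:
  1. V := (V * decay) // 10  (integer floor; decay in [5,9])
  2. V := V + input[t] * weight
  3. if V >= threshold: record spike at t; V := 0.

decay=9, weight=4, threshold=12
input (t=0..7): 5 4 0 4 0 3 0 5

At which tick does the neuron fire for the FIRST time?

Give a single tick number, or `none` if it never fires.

t=0: input=5 -> V=0 FIRE
t=1: input=4 -> V=0 FIRE
t=2: input=0 -> V=0
t=3: input=4 -> V=0 FIRE
t=4: input=0 -> V=0
t=5: input=3 -> V=0 FIRE
t=6: input=0 -> V=0
t=7: input=5 -> V=0 FIRE

Answer: 0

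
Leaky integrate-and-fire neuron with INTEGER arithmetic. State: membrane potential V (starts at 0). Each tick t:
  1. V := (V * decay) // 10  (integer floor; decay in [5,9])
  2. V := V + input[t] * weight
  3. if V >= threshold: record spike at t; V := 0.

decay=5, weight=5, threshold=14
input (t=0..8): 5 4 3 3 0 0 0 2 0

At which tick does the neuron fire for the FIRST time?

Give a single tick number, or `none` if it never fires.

t=0: input=5 -> V=0 FIRE
t=1: input=4 -> V=0 FIRE
t=2: input=3 -> V=0 FIRE
t=3: input=3 -> V=0 FIRE
t=4: input=0 -> V=0
t=5: input=0 -> V=0
t=6: input=0 -> V=0
t=7: input=2 -> V=10
t=8: input=0 -> V=5

Answer: 0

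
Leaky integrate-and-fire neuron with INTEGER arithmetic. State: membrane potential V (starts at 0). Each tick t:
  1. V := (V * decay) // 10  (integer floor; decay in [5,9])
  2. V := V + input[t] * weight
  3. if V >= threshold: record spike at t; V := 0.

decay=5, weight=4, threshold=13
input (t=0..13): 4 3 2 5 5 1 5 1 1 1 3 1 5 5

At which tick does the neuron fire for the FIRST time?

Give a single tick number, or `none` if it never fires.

t=0: input=4 -> V=0 FIRE
t=1: input=3 -> V=12
t=2: input=2 -> V=0 FIRE
t=3: input=5 -> V=0 FIRE
t=4: input=5 -> V=0 FIRE
t=5: input=1 -> V=4
t=6: input=5 -> V=0 FIRE
t=7: input=1 -> V=4
t=8: input=1 -> V=6
t=9: input=1 -> V=7
t=10: input=3 -> V=0 FIRE
t=11: input=1 -> V=4
t=12: input=5 -> V=0 FIRE
t=13: input=5 -> V=0 FIRE

Answer: 0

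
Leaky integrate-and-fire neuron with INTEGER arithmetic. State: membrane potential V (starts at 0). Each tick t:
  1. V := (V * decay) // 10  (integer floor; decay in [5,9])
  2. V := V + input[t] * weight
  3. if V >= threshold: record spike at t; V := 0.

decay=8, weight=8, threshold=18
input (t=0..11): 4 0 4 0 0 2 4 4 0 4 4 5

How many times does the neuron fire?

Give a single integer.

Answer: 7

Derivation:
t=0: input=4 -> V=0 FIRE
t=1: input=0 -> V=0
t=2: input=4 -> V=0 FIRE
t=3: input=0 -> V=0
t=4: input=0 -> V=0
t=5: input=2 -> V=16
t=6: input=4 -> V=0 FIRE
t=7: input=4 -> V=0 FIRE
t=8: input=0 -> V=0
t=9: input=4 -> V=0 FIRE
t=10: input=4 -> V=0 FIRE
t=11: input=5 -> V=0 FIRE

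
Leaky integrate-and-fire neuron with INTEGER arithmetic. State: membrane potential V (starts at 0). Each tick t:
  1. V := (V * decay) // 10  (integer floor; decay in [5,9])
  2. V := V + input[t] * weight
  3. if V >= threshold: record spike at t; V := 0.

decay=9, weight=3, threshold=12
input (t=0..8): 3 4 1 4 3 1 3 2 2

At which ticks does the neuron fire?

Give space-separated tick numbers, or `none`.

t=0: input=3 -> V=9
t=1: input=4 -> V=0 FIRE
t=2: input=1 -> V=3
t=3: input=4 -> V=0 FIRE
t=4: input=3 -> V=9
t=5: input=1 -> V=11
t=6: input=3 -> V=0 FIRE
t=7: input=2 -> V=6
t=8: input=2 -> V=11

Answer: 1 3 6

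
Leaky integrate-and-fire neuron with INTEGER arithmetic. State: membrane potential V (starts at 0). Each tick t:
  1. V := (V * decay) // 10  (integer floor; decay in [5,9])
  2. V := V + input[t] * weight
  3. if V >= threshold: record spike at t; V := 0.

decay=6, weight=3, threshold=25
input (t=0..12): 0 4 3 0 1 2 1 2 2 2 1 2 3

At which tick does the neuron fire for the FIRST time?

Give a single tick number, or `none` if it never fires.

Answer: none

Derivation:
t=0: input=0 -> V=0
t=1: input=4 -> V=12
t=2: input=3 -> V=16
t=3: input=0 -> V=9
t=4: input=1 -> V=8
t=5: input=2 -> V=10
t=6: input=1 -> V=9
t=7: input=2 -> V=11
t=8: input=2 -> V=12
t=9: input=2 -> V=13
t=10: input=1 -> V=10
t=11: input=2 -> V=12
t=12: input=3 -> V=16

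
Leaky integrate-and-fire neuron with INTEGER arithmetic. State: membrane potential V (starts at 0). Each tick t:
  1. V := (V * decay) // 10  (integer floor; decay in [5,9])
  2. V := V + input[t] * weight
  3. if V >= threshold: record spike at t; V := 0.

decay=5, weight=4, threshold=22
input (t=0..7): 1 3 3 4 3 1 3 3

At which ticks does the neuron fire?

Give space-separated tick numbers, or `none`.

t=0: input=1 -> V=4
t=1: input=3 -> V=14
t=2: input=3 -> V=19
t=3: input=4 -> V=0 FIRE
t=4: input=3 -> V=12
t=5: input=1 -> V=10
t=6: input=3 -> V=17
t=7: input=3 -> V=20

Answer: 3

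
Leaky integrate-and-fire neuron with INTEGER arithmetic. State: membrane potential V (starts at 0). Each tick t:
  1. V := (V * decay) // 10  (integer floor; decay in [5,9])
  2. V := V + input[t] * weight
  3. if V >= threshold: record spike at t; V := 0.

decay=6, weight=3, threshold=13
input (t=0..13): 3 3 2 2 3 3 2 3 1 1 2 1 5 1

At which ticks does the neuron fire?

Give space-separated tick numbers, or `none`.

t=0: input=3 -> V=9
t=1: input=3 -> V=0 FIRE
t=2: input=2 -> V=6
t=3: input=2 -> V=9
t=4: input=3 -> V=0 FIRE
t=5: input=3 -> V=9
t=6: input=2 -> V=11
t=7: input=3 -> V=0 FIRE
t=8: input=1 -> V=3
t=9: input=1 -> V=4
t=10: input=2 -> V=8
t=11: input=1 -> V=7
t=12: input=5 -> V=0 FIRE
t=13: input=1 -> V=3

Answer: 1 4 7 12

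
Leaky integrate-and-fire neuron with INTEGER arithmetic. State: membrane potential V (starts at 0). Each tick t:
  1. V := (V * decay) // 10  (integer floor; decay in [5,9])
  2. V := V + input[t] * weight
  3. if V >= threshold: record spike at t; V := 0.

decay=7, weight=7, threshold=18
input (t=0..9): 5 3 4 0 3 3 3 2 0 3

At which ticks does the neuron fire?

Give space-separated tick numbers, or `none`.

t=0: input=5 -> V=0 FIRE
t=1: input=3 -> V=0 FIRE
t=2: input=4 -> V=0 FIRE
t=3: input=0 -> V=0
t=4: input=3 -> V=0 FIRE
t=5: input=3 -> V=0 FIRE
t=6: input=3 -> V=0 FIRE
t=7: input=2 -> V=14
t=8: input=0 -> V=9
t=9: input=3 -> V=0 FIRE

Answer: 0 1 2 4 5 6 9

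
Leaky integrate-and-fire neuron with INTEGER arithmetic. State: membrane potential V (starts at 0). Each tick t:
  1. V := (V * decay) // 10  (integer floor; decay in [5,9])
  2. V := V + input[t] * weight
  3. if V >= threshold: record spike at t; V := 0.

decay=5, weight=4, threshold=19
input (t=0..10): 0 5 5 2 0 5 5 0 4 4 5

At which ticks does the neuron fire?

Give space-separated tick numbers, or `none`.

Answer: 1 2 5 6 9 10

Derivation:
t=0: input=0 -> V=0
t=1: input=5 -> V=0 FIRE
t=2: input=5 -> V=0 FIRE
t=3: input=2 -> V=8
t=4: input=0 -> V=4
t=5: input=5 -> V=0 FIRE
t=6: input=5 -> V=0 FIRE
t=7: input=0 -> V=0
t=8: input=4 -> V=16
t=9: input=4 -> V=0 FIRE
t=10: input=5 -> V=0 FIRE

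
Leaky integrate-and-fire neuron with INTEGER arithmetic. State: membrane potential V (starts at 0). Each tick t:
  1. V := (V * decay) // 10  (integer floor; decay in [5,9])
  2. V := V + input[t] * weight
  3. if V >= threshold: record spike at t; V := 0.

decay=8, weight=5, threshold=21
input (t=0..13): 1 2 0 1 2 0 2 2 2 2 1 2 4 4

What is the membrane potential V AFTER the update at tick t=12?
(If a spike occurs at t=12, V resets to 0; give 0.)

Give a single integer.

Answer: 0

Derivation:
t=0: input=1 -> V=5
t=1: input=2 -> V=14
t=2: input=0 -> V=11
t=3: input=1 -> V=13
t=4: input=2 -> V=20
t=5: input=0 -> V=16
t=6: input=2 -> V=0 FIRE
t=7: input=2 -> V=10
t=8: input=2 -> V=18
t=9: input=2 -> V=0 FIRE
t=10: input=1 -> V=5
t=11: input=2 -> V=14
t=12: input=4 -> V=0 FIRE
t=13: input=4 -> V=20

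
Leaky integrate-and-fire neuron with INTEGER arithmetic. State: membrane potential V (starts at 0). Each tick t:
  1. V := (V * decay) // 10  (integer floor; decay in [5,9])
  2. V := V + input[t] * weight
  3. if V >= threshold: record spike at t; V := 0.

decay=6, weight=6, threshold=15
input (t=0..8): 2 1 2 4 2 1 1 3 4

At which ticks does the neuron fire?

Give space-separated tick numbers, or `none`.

Answer: 2 3 7 8

Derivation:
t=0: input=2 -> V=12
t=1: input=1 -> V=13
t=2: input=2 -> V=0 FIRE
t=3: input=4 -> V=0 FIRE
t=4: input=2 -> V=12
t=5: input=1 -> V=13
t=6: input=1 -> V=13
t=7: input=3 -> V=0 FIRE
t=8: input=4 -> V=0 FIRE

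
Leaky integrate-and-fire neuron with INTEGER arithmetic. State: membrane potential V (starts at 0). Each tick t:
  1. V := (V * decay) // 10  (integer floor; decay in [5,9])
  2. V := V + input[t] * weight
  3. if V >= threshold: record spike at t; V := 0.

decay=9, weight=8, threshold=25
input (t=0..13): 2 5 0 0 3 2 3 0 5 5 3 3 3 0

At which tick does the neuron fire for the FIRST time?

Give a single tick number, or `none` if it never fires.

t=0: input=2 -> V=16
t=1: input=5 -> V=0 FIRE
t=2: input=0 -> V=0
t=3: input=0 -> V=0
t=4: input=3 -> V=24
t=5: input=2 -> V=0 FIRE
t=6: input=3 -> V=24
t=7: input=0 -> V=21
t=8: input=5 -> V=0 FIRE
t=9: input=5 -> V=0 FIRE
t=10: input=3 -> V=24
t=11: input=3 -> V=0 FIRE
t=12: input=3 -> V=24
t=13: input=0 -> V=21

Answer: 1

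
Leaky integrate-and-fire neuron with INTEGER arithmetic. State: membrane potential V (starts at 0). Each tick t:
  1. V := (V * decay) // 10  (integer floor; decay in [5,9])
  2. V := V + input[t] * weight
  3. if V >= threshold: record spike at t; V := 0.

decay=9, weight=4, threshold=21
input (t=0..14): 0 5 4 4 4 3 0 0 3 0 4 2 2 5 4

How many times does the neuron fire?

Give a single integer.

Answer: 4

Derivation:
t=0: input=0 -> V=0
t=1: input=5 -> V=20
t=2: input=4 -> V=0 FIRE
t=3: input=4 -> V=16
t=4: input=4 -> V=0 FIRE
t=5: input=3 -> V=12
t=6: input=0 -> V=10
t=7: input=0 -> V=9
t=8: input=3 -> V=20
t=9: input=0 -> V=18
t=10: input=4 -> V=0 FIRE
t=11: input=2 -> V=8
t=12: input=2 -> V=15
t=13: input=5 -> V=0 FIRE
t=14: input=4 -> V=16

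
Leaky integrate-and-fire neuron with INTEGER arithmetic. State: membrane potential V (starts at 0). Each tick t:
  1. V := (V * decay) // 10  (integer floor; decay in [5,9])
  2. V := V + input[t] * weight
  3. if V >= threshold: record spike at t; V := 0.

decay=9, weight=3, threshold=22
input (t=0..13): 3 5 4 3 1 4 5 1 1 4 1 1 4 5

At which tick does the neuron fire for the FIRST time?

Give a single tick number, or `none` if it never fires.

t=0: input=3 -> V=9
t=1: input=5 -> V=0 FIRE
t=2: input=4 -> V=12
t=3: input=3 -> V=19
t=4: input=1 -> V=20
t=5: input=4 -> V=0 FIRE
t=6: input=5 -> V=15
t=7: input=1 -> V=16
t=8: input=1 -> V=17
t=9: input=4 -> V=0 FIRE
t=10: input=1 -> V=3
t=11: input=1 -> V=5
t=12: input=4 -> V=16
t=13: input=5 -> V=0 FIRE

Answer: 1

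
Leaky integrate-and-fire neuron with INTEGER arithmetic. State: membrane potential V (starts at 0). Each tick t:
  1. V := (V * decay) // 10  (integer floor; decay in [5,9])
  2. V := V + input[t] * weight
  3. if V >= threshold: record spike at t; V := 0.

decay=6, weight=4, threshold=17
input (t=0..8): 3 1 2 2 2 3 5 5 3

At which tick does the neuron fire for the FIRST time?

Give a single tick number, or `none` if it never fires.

Answer: 4

Derivation:
t=0: input=3 -> V=12
t=1: input=1 -> V=11
t=2: input=2 -> V=14
t=3: input=2 -> V=16
t=4: input=2 -> V=0 FIRE
t=5: input=3 -> V=12
t=6: input=5 -> V=0 FIRE
t=7: input=5 -> V=0 FIRE
t=8: input=3 -> V=12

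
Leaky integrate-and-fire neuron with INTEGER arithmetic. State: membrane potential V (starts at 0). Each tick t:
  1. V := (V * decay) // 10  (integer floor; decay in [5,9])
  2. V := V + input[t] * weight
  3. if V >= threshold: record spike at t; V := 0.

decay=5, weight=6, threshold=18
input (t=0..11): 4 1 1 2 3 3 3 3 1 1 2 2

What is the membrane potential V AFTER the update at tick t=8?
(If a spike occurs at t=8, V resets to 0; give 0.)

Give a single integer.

t=0: input=4 -> V=0 FIRE
t=1: input=1 -> V=6
t=2: input=1 -> V=9
t=3: input=2 -> V=16
t=4: input=3 -> V=0 FIRE
t=5: input=3 -> V=0 FIRE
t=6: input=3 -> V=0 FIRE
t=7: input=3 -> V=0 FIRE
t=8: input=1 -> V=6
t=9: input=1 -> V=9
t=10: input=2 -> V=16
t=11: input=2 -> V=0 FIRE

Answer: 6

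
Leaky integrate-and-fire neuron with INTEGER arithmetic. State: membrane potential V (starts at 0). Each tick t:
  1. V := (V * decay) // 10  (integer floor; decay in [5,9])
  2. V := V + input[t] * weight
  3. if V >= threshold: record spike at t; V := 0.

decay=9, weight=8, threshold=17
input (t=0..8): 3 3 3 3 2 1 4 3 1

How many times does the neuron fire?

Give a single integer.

t=0: input=3 -> V=0 FIRE
t=1: input=3 -> V=0 FIRE
t=2: input=3 -> V=0 FIRE
t=3: input=3 -> V=0 FIRE
t=4: input=2 -> V=16
t=5: input=1 -> V=0 FIRE
t=6: input=4 -> V=0 FIRE
t=7: input=3 -> V=0 FIRE
t=8: input=1 -> V=8

Answer: 7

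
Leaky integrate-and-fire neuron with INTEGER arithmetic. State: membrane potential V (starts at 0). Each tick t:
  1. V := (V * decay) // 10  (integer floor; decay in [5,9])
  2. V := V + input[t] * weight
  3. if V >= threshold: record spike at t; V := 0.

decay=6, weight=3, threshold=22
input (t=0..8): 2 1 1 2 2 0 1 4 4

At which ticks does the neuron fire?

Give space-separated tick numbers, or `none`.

Answer: none

Derivation:
t=0: input=2 -> V=6
t=1: input=1 -> V=6
t=2: input=1 -> V=6
t=3: input=2 -> V=9
t=4: input=2 -> V=11
t=5: input=0 -> V=6
t=6: input=1 -> V=6
t=7: input=4 -> V=15
t=8: input=4 -> V=21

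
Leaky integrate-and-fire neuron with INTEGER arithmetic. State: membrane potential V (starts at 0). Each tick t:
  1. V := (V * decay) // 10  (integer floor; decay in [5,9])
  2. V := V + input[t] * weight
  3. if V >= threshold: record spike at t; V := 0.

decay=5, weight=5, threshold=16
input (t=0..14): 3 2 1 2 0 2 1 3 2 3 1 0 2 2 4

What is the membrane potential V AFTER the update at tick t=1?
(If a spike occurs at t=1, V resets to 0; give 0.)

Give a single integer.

t=0: input=3 -> V=15
t=1: input=2 -> V=0 FIRE
t=2: input=1 -> V=5
t=3: input=2 -> V=12
t=4: input=0 -> V=6
t=5: input=2 -> V=13
t=6: input=1 -> V=11
t=7: input=3 -> V=0 FIRE
t=8: input=2 -> V=10
t=9: input=3 -> V=0 FIRE
t=10: input=1 -> V=5
t=11: input=0 -> V=2
t=12: input=2 -> V=11
t=13: input=2 -> V=15
t=14: input=4 -> V=0 FIRE

Answer: 0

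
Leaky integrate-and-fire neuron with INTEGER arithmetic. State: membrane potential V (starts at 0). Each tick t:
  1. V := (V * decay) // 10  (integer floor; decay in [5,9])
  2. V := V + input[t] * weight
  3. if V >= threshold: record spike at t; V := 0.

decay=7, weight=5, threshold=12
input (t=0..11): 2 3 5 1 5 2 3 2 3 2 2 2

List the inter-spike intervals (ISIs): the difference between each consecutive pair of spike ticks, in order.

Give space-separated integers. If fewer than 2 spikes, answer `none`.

Answer: 1 2 2 2 2

Derivation:
t=0: input=2 -> V=10
t=1: input=3 -> V=0 FIRE
t=2: input=5 -> V=0 FIRE
t=3: input=1 -> V=5
t=4: input=5 -> V=0 FIRE
t=5: input=2 -> V=10
t=6: input=3 -> V=0 FIRE
t=7: input=2 -> V=10
t=8: input=3 -> V=0 FIRE
t=9: input=2 -> V=10
t=10: input=2 -> V=0 FIRE
t=11: input=2 -> V=10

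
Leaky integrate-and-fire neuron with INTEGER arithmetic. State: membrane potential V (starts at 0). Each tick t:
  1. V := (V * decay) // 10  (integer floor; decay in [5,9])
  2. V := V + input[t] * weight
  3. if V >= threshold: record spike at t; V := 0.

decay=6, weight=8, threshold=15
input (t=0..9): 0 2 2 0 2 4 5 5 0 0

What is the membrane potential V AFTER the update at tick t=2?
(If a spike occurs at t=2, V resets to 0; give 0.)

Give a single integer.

t=0: input=0 -> V=0
t=1: input=2 -> V=0 FIRE
t=2: input=2 -> V=0 FIRE
t=3: input=0 -> V=0
t=4: input=2 -> V=0 FIRE
t=5: input=4 -> V=0 FIRE
t=6: input=5 -> V=0 FIRE
t=7: input=5 -> V=0 FIRE
t=8: input=0 -> V=0
t=9: input=0 -> V=0

Answer: 0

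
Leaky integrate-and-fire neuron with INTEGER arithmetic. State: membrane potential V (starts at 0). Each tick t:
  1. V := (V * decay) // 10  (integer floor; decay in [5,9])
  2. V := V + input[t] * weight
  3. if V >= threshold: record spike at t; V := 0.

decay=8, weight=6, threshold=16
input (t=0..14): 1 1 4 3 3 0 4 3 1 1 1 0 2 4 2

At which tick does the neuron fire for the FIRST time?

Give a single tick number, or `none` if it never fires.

Answer: 2

Derivation:
t=0: input=1 -> V=6
t=1: input=1 -> V=10
t=2: input=4 -> V=0 FIRE
t=3: input=3 -> V=0 FIRE
t=4: input=3 -> V=0 FIRE
t=5: input=0 -> V=0
t=6: input=4 -> V=0 FIRE
t=7: input=3 -> V=0 FIRE
t=8: input=1 -> V=6
t=9: input=1 -> V=10
t=10: input=1 -> V=14
t=11: input=0 -> V=11
t=12: input=2 -> V=0 FIRE
t=13: input=4 -> V=0 FIRE
t=14: input=2 -> V=12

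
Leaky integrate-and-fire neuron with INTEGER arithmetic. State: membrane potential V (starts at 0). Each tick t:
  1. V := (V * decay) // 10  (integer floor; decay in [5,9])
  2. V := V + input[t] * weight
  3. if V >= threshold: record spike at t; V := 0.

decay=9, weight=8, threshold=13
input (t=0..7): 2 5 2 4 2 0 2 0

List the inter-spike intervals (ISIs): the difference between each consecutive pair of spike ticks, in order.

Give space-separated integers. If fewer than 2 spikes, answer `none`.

t=0: input=2 -> V=0 FIRE
t=1: input=5 -> V=0 FIRE
t=2: input=2 -> V=0 FIRE
t=3: input=4 -> V=0 FIRE
t=4: input=2 -> V=0 FIRE
t=5: input=0 -> V=0
t=6: input=2 -> V=0 FIRE
t=7: input=0 -> V=0

Answer: 1 1 1 1 2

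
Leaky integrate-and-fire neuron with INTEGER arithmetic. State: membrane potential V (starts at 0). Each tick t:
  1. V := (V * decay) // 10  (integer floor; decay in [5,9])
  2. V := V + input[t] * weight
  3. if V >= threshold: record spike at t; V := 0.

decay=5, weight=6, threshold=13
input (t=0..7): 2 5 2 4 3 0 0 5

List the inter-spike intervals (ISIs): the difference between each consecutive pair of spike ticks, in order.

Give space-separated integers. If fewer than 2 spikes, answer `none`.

t=0: input=2 -> V=12
t=1: input=5 -> V=0 FIRE
t=2: input=2 -> V=12
t=3: input=4 -> V=0 FIRE
t=4: input=3 -> V=0 FIRE
t=5: input=0 -> V=0
t=6: input=0 -> V=0
t=7: input=5 -> V=0 FIRE

Answer: 2 1 3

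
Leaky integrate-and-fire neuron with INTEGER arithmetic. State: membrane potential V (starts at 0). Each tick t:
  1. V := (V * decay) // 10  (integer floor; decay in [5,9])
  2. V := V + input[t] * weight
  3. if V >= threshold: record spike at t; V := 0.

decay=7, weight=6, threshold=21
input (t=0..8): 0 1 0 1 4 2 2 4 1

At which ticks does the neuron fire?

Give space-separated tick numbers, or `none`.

t=0: input=0 -> V=0
t=1: input=1 -> V=6
t=2: input=0 -> V=4
t=3: input=1 -> V=8
t=4: input=4 -> V=0 FIRE
t=5: input=2 -> V=12
t=6: input=2 -> V=20
t=7: input=4 -> V=0 FIRE
t=8: input=1 -> V=6

Answer: 4 7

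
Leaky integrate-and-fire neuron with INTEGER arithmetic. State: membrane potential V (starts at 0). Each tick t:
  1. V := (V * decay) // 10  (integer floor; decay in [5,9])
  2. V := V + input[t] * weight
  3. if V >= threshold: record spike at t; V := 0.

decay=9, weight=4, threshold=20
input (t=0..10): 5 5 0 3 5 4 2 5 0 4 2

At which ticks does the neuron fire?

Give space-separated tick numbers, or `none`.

Answer: 0 1 4 6 7 10

Derivation:
t=0: input=5 -> V=0 FIRE
t=1: input=5 -> V=0 FIRE
t=2: input=0 -> V=0
t=3: input=3 -> V=12
t=4: input=5 -> V=0 FIRE
t=5: input=4 -> V=16
t=6: input=2 -> V=0 FIRE
t=7: input=5 -> V=0 FIRE
t=8: input=0 -> V=0
t=9: input=4 -> V=16
t=10: input=2 -> V=0 FIRE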